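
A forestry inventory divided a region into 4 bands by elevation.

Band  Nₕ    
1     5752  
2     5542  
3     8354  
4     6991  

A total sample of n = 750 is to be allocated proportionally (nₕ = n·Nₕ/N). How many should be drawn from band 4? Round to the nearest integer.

197

Share of band 4 = 6991/26639 = 0.26243.
Allocate 750 × 0.26243 = 196.826... → 197.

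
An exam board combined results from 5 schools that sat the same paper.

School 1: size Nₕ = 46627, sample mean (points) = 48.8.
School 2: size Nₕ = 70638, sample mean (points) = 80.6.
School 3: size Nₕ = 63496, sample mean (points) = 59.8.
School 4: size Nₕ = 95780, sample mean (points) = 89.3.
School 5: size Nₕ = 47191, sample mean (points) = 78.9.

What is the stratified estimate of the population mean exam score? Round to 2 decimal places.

N = 323732; weights Wₕ = Nₕ/N = (0.1440, 0.2182, 0.1961, 0.2959, 0.1458).
x̄_st = Σ Wₕ·x̄ₕ = 0.1440·48.8 + 0.2182·80.6 + 0.1961·59.8 + 0.2959·89.3 + 0.1458·78.9 ≈ 74.2664...
→ 74.27.

74.27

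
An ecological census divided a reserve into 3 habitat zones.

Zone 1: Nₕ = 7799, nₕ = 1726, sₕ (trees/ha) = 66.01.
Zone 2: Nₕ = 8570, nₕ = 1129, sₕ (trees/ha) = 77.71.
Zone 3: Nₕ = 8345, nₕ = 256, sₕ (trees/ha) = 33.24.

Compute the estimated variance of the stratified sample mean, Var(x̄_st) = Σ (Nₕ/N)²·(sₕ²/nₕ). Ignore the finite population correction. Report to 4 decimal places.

N = 24714; Wₕ = Nₕ/N.
zone 1: (7799/24714)²·66.01²/1726 = 0.2514030
zone 2: (8570/24714)²·77.71²/1129 = 0.6431843
zone 3: (8345/24714)²·33.24²/256 = 0.4920947
Sum = 1.3866820 → 1.3867.

1.3867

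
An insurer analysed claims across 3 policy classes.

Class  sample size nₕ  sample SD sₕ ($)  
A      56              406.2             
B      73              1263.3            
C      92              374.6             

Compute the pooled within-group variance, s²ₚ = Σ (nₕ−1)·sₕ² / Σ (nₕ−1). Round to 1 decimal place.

627299.3

A: (56−1)·406.2² = 55·164998.44 = 9074914.2
B: (73−1)·1263.3² = 72·1595926.89 = 114906736.08
C: (92−1)·374.6² = 91·140325.16 = 12769589.56
Numerator = 136751239.84; denominator = Σ(nₕ−1) = 218.
s²ₚ = 136751239.84/218 = 627299.265... → 627299.3.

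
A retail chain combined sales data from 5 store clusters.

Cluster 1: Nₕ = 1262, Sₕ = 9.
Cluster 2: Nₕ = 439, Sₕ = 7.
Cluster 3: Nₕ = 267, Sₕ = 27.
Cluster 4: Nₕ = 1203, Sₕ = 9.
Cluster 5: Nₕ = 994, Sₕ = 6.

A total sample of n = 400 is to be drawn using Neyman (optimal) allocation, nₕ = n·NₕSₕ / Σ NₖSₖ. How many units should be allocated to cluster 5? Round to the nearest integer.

Σ NₕSₕ = 1262·9 + 439·7 + 267·27 + 1203·9 + 994·6 = 38431.
Share for 5: 5964/38431 = 0.15519.
n_5 = 400 × 0.15519 = 62.075... → 62.

62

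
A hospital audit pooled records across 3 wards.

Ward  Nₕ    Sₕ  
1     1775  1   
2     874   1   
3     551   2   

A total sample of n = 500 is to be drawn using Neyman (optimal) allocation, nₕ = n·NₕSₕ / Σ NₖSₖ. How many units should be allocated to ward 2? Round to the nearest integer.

Σ NₕSₕ = 1775·1 + 874·1 + 551·2 = 3751.
Share for 2: 874/3751 = 0.23300.
n_2 = 500 × 0.23300 = 116.502... → 117.

117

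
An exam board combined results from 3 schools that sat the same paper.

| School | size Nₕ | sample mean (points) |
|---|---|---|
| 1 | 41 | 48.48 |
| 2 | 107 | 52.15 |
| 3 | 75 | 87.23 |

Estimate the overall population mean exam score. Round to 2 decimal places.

N = 223; weights Wₕ = Nₕ/N = (0.1839, 0.4798, 0.3363).
x̄_st = Σ Wₕ·x̄ₕ = 0.1839·48.48 + 0.4798·52.15 + 0.3363·87.23 ≈ 63.2735...
→ 63.27.

63.27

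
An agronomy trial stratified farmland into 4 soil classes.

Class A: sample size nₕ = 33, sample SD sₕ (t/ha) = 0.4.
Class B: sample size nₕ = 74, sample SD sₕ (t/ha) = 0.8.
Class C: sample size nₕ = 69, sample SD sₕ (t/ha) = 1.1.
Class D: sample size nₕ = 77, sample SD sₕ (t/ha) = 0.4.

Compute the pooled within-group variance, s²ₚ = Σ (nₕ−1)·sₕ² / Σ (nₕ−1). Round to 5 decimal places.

0.58747

Degrees of freedom: 32 + 73 + 68 + 76 = 249.
Σ(nₕ−1)sₕ² = 32·0.16 + 73·0.64 + 68·1.21 + 76·0.16 = 146.28.
s²ₚ = 146.28 / 249 = 0.5874699... → 0.58747.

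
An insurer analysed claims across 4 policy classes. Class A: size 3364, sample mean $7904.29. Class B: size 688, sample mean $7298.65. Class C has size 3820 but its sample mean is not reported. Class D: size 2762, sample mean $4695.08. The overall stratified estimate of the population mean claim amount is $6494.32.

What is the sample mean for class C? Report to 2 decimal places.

Σ Nₕx̄ₕ = N·μ, so 3820·x̄_C = 10634·6494.32 − (3364·7904.29 + 688·7298.65 + 2762·4695.08).
= 69060598.88 − 44579313.72 = 24481285.16.
x̄_C = 24481285.16 / 3820 = 6408.7134... → 6408.71.

6408.71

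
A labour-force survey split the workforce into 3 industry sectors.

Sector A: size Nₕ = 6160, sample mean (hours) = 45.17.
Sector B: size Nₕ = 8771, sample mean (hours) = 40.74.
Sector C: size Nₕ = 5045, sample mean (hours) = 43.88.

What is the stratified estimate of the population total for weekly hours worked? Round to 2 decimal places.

856952.34

Estimate total by summing Nₕ·x̄ₕ over strata.
6160·45.17 + 8771·40.74 + 5045·43.88 = 278247.2 + 357330.54 + 221374.6 = 856952.34.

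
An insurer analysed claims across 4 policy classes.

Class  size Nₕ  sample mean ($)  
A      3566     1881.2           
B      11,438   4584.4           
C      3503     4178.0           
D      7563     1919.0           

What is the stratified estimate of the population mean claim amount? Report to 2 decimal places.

N = 26070; weights Wₕ = Nₕ/N = (0.1368, 0.4387, 0.1344, 0.2901).
x̄_st = Σ Wₕ·x̄ₕ = 0.1368·1881.2 + 0.4387·4584.4 + 0.1344·4178.0 + 0.2901·1919.0 ≈ 3386.7916...
→ 3386.79.

3386.79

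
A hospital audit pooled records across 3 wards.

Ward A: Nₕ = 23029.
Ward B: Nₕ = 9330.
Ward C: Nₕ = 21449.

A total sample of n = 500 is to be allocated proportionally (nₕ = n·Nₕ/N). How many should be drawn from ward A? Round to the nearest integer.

214

Share of ward A = 23029/53808 = 0.42798.
Allocate 500 × 0.42798 = 213.992... → 214.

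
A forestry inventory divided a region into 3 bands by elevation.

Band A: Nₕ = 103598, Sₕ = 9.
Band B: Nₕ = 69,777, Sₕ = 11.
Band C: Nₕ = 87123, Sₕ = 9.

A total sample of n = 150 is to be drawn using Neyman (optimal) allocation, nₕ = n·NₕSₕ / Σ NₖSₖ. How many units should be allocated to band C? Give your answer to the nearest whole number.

47

A: NₕSₕ = 103598·9 = 932382
B: NₕSₕ = 69777·11 = 767547
C: NₕSₕ = 87123·9 = 784107
Σ NₕSₕ = 2484036.
n_C = 150·784107/2484036 = 47.349... → 47.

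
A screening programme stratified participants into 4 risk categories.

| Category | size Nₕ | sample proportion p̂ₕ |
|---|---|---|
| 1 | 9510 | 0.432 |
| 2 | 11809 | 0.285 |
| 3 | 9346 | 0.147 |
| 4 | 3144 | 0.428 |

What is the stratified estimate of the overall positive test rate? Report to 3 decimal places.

N = 9510 + 11809 + 9346 + 3144 = 33809.
Overall proportion = Σ (Nₕ/N)·p̂ₕ.
Σ Nₕp̂ₕ = 4108.32 + 3365.565 + 1373.862 + 1345.632 = 10193.379.
10193.379 / 33809 = 0.30150... → 0.301.

0.301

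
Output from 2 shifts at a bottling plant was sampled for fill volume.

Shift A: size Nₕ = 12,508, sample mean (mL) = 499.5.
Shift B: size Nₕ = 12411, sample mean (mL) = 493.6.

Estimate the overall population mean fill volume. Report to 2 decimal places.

496.56

N = 24919; weights Wₕ = Nₕ/N = (0.5019, 0.4981).
x̄_st = Σ Wₕ·x̄ₕ = 0.5019·499.5 + 0.4981·493.6 ≈ 496.5615...
→ 496.56.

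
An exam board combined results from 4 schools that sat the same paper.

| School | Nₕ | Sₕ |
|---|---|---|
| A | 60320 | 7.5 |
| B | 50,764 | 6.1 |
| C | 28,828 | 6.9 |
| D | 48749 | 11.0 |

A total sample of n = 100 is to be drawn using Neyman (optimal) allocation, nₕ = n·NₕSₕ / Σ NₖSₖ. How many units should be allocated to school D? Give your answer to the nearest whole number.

A: NₕSₕ = 60320·7.5 = 452400
B: NₕSₕ = 50764·6.1 = 309660.4
C: NₕSₕ = 28828·6.9 = 198913.2
D: NₕSₕ = 48749·11.0 = 536239
Σ NₕSₕ = 1497212.6.
n_D = 100·536239/1497212.6 = 35.816... → 36.

36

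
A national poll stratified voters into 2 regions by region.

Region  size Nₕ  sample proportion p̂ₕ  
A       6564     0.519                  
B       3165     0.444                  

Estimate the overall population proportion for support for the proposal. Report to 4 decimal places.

0.4946

N = 6564 + 3165 = 9729.
Overall proportion = Σ (Nₕ/N)·p̂ₕ.
Σ Nₕp̂ₕ = 3406.716 + 1405.26 = 4811.976.
4811.976 / 9729 = 0.494601... → 0.4946.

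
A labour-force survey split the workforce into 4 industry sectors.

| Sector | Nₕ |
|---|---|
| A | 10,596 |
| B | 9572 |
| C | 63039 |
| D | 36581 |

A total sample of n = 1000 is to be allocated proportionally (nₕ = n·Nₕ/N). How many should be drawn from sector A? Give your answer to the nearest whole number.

N = 10596 + 9572 + 63039 + 36581 = 119788.
n_A = 1000·10596/119788 = 88.456... → 88.

88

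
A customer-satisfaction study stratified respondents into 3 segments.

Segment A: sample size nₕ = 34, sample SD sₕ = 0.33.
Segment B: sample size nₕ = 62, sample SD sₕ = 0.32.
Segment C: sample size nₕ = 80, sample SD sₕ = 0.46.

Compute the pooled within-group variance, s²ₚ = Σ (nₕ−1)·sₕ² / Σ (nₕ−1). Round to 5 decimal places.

Degrees of freedom: 33 + 61 + 79 = 173.
Σ(nₕ−1)sₕ² = 33·0.1089 + 61·0.1024 + 79·0.2116 = 26.5565.
s²ₚ = 26.5565 / 173 = 0.1535058... → 0.15351.

0.15351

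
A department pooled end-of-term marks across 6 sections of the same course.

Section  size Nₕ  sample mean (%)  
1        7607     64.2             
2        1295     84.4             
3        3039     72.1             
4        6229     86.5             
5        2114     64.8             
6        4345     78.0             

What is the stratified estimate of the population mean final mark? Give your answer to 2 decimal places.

74.36

N = 7607 + 1295 + 3039 + 6229 + 2114 + 4345 = 24629.
Overall mean = Σ (Nₕ/N)·x̄ₕ — weight by population share, not a simple average.
Σ Nₕx̄ₕ = 7607·64.2 + 1295·84.4 + 3039·72.1 + 6229·86.5 + 2114·64.8 + 4345·78.0 = 488369.4 + 109298 + 219111.9 + 538808.5 + 136987.2 + 338910 = 1831485.
Divide by N: 1831485 / 24629 = 74.3629... → 74.36.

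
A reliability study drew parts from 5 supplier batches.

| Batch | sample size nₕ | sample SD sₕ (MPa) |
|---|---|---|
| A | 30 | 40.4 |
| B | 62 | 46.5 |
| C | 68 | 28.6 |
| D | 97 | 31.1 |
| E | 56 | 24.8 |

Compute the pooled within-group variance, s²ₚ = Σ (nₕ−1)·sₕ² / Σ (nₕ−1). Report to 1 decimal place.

1171.1

A: (30−1)·40.4² = 29·1632.16 = 47332.64
B: (62−1)·46.5² = 61·2162.25 = 131897.25
C: (68−1)·28.6² = 67·817.96 = 54803.32
D: (97−1)·31.1² = 96·967.21 = 92852.16
E: (56−1)·24.8² = 55·615.04 = 33827.2
Numerator = 360712.57; denominator = Σ(nₕ−1) = 308.
s²ₚ = 360712.57/308 = 1171.145... → 1171.1.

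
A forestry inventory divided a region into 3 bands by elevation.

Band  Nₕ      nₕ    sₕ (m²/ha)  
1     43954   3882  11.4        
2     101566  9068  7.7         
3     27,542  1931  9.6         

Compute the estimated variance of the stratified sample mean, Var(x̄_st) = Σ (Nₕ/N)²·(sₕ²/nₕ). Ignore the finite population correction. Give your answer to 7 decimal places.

N = 173062; Wₕ = Nₕ/N.
band 1: (43954/173062)²·11.4²/3882 = 0.0021594718
band 2: (101566/173062)²·7.7²/9068 = 0.0022519731
band 3: (27542/173062)²·9.6²/1931 = 0.0012087812
Sum = 0.0056202262 → 0.0056202.

0.0056202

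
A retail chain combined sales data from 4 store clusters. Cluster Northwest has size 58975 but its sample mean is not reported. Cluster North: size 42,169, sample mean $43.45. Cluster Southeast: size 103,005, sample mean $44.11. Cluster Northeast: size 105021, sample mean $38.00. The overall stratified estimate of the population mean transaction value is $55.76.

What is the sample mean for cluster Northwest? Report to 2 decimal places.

116.54

N = 58975 + 42169 + 103005 + 105021 = 309170.
Overall total = μ·N = 55.76·309170 = 17239319.2.
Subtract the known strata: 42169·43.45 + 103005·44.11 + 105021·38.00 = 10366591.6.
Remaining total for cluster Northwest: 17239319.2 − 10366591.6 = 6872727.6.
Divide by its size: 6872727.6 / 58975 = 116.5363... → 116.54.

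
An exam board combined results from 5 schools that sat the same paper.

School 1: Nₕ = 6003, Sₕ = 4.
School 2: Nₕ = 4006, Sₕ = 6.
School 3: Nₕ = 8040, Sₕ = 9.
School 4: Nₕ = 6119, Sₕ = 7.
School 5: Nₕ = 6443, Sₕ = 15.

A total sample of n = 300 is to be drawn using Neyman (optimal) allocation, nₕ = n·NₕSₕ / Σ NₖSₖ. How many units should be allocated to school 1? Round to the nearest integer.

Σ NₕSₕ = 6003·4 + 4006·6 + 8040·9 + 6119·7 + 6443·15 = 259886.
Share for 1: 24012/259886 = 0.09239.
n_1 = 300 × 0.09239 = 27.718... → 28.

28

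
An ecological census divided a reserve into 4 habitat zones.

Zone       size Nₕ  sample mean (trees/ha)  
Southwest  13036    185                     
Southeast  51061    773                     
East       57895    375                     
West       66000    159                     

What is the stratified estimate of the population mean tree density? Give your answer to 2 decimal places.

x̄_st = (Σ Nₕx̄ₕ) / (Σ Nₕ) = (13036·185 + 51061·773 + 57895·375 + 66000·159) / 187992
= 74086438 / 187992 = 394.0936... → 394.09.

394.09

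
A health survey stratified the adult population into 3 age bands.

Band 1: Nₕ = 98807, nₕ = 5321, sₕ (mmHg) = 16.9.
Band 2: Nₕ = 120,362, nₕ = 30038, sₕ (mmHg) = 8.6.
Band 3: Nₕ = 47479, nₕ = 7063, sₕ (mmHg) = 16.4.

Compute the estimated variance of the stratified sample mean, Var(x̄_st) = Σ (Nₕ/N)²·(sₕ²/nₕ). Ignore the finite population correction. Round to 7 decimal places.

0.0090792

N = 266648; Wₕ = Nₕ/N.
band 1: (98807/266648)²·16.9²/5321 = 0.0073701939
band 2: (120362/266648)²·8.6²/30038 = 0.0005016814
band 3: (47479/266648)²·16.4²/7063 = 0.0012073271
Sum = 0.0090792025 → 0.0090792.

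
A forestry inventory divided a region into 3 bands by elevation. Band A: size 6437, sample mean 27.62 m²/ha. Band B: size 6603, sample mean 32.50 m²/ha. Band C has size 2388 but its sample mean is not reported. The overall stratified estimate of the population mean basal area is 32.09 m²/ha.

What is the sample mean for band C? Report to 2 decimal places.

N = 6437 + 6603 + 2388 = 15428.
Overall total = μ·N = 32.09·15428 = 495084.52.
Subtract the known strata: 6437·27.62 + 6603·32.50 = 392387.44.
Remaining total for band C: 495084.52 − 392387.44 = 102697.08.
Divide by its size: 102697.08 / 2388 = 43.0055... → 43.01.

43.01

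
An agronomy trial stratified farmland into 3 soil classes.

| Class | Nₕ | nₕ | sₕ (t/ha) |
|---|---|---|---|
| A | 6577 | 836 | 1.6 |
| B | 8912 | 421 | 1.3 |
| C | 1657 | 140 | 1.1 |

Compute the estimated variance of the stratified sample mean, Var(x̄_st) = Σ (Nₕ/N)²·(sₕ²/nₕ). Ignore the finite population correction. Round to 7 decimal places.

0.0016158

N = 17146. Term for each stratum: Wₕ²sₕ²/nₕ.
Var(x̄_st) = 0.0004505715 + 0.0010844994 + 0.0000807192 = 0.0016157901 → 0.0016158.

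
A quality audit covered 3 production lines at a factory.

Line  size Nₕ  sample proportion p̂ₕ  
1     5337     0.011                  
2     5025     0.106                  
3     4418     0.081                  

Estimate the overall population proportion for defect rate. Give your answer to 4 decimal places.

0.0642

N = 5337 + 5025 + 4418 = 14780.
Overall proportion = Σ (Nₕ/N)·p̂ₕ.
Σ Nₕp̂ₕ = 58.707 + 532.65 + 357.858 = 949.215.
949.215 / 14780 = 0.064223... → 0.0642.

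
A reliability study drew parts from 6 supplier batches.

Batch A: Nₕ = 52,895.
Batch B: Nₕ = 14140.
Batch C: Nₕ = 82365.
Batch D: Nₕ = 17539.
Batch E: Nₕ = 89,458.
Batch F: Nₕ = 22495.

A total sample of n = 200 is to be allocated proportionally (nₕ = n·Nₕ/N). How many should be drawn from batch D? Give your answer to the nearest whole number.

13

Share of batch D = 17539/278892 = 0.06289.
Allocate 200 × 0.06289 = 12.578... → 13.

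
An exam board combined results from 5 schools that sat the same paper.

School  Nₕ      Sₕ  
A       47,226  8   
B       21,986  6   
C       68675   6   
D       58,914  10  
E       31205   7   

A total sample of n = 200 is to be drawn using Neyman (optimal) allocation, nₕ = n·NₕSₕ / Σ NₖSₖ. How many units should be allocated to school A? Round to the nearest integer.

Σ NₕSₕ = 47226·8 + 21986·6 + 68675·6 + 58914·10 + 31205·7 = 1729349.
Share for A: 377808/1729349 = 0.21847.
n_A = 200 × 0.21847 = 43.694... → 44.

44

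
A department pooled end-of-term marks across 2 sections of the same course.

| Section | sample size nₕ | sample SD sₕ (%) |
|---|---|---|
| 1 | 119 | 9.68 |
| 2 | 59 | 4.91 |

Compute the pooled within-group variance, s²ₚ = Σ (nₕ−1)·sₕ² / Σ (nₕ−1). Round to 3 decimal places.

1: (119−1)·9.68² = 118·93.7024 = 11056.8832
2: (59−1)·4.91² = 58·24.1081 = 1398.2698
Numerator = 12455.153; denominator = Σ(nₕ−1) = 176.
s²ₚ = 12455.153/176 = 70.76791... → 70.768.

70.768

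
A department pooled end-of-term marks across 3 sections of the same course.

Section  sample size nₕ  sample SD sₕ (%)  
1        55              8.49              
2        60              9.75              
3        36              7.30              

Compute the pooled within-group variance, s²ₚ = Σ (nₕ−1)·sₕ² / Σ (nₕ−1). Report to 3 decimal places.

Degrees of freedom: 54 + 59 + 35 = 148.
Σ(nₕ−1)sₕ² = 54·72.0801 + 59·95.0625 + 35·53.29 = 11366.1629.
s²ₚ = 11366.1629 / 148 = 76.79840... → 76.798.

76.798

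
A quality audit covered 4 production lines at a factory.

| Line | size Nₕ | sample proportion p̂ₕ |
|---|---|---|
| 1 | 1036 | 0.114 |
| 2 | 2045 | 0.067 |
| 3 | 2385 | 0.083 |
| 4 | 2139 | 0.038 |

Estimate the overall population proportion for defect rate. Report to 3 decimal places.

0.070

N = 1036 + 2045 + 2385 + 2139 = 7605.
Overall proportion = Σ (Nₕ/N)·p̂ₕ.
Σ Nₕp̂ₕ = 118.104 + 137.015 + 197.955 + 81.282 = 534.356.
534.356 / 7605 = 0.07026... → 0.070.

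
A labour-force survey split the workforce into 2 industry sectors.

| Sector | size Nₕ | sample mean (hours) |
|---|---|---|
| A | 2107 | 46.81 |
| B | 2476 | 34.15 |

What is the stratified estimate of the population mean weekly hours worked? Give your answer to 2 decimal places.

39.97

x̄_st = (Σ Nₕx̄ₕ) / (Σ Nₕ) = (2107·46.81 + 2476·34.15) / 4583
= 183184.07 / 4583 = 39.9703... → 39.97.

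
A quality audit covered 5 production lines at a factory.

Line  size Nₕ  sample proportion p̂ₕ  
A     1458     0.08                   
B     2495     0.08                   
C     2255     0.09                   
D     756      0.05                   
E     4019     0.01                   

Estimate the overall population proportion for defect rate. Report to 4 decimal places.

0.0544

Wₕ = Nₕ/N with N = 10983: 0.1328, 0.2272, 0.2053, 0.0688, 0.3659.
p̂_st = 0.1328·0.08 + 0.2272·0.08 + 0.2053·0.09 + 0.0688·0.05 + 0.3659·0.01 ≈ 0.054373... → 0.0544.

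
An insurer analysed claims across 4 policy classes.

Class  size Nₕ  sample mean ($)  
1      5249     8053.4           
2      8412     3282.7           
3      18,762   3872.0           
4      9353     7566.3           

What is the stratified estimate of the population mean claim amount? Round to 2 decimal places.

N = 5249 + 8412 + 18762 + 9353 = 41776.
Overall mean = Σ (Nₕ/N)·x̄ₕ — weight by population share, not a simple average.
Σ Nₕx̄ₕ = 5249·8053.4 + 8412·3282.7 + 18762·3872.0 + 9353·7566.3 = 42272296.6 + 27614072.4 + 72646464 + 70767603.9 = 213300436.9.
Divide by N: 213300436.9 / 41776 = 5105.8128... → 5105.81.

5105.81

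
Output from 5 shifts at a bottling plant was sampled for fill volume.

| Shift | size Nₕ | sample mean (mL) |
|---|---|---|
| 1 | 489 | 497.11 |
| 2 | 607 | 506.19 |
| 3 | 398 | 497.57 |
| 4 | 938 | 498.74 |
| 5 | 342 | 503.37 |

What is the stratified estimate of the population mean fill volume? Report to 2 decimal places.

500.49

N = 489 + 607 + 398 + 938 + 342 = 2774.
Overall mean = Σ (Nₕ/N)·x̄ₕ — weight by population share, not a simple average.
Σ Nₕx̄ₕ = 489·497.11 + 607·506.19 + 398·497.57 + 938·498.74 + 342·503.37 = 243086.79 + 307257.33 + 198032.86 + 467818.12 + 172152.54 = 1388347.64.
Divide by N: 1388347.64 / 2774 = 500.4858... → 500.49.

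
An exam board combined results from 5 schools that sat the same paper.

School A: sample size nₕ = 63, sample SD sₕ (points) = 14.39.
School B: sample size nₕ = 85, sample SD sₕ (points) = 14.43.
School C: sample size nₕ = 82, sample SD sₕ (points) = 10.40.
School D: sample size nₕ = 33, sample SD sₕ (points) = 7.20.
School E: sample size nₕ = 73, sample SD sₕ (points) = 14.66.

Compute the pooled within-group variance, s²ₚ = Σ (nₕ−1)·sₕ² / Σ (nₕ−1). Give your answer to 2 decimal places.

169.86

A: (63−1)·14.39² = 62·207.0721 = 12838.4702
B: (85−1)·14.43² = 84·208.2249 = 17490.8916
C: (82−1)·10.40² = 81·108.16 = 8760.96
D: (33−1)·7.20² = 32·51.84 = 1658.88
E: (73−1)·14.66² = 72·214.9156 = 15473.9232
Numerator = 56223.125; denominator = Σ(nₕ−1) = 331.
s²ₚ = 56223.125/331 = 169.8584... → 169.86.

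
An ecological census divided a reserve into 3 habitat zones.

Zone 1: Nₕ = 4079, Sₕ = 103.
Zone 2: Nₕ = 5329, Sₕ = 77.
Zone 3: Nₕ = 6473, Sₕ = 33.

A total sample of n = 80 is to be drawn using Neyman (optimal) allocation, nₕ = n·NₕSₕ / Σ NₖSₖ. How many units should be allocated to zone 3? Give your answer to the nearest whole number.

16

1: NₕSₕ = 4079·103 = 420137
2: NₕSₕ = 5329·77 = 410333
3: NₕSₕ = 6473·33 = 213609
Σ NₕSₕ = 1044079.
n_3 = 80·213609/1044079 = 16.367... → 16.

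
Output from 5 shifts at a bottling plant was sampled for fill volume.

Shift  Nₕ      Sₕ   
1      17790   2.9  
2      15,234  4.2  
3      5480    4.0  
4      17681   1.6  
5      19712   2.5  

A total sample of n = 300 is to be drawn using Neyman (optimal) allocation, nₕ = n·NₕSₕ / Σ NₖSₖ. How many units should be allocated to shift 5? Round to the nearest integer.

69

1: NₕSₕ = 17790·2.9 = 51591
2: NₕSₕ = 15234·4.2 = 63982.8
3: NₕSₕ = 5480·4.0 = 21920
4: NₕSₕ = 17681·1.6 = 28289.6
5: NₕSₕ = 19712·2.5 = 49280
Σ NₕSₕ = 215063.4.
n_5 = 300·49280/215063.4 = 68.743... → 69.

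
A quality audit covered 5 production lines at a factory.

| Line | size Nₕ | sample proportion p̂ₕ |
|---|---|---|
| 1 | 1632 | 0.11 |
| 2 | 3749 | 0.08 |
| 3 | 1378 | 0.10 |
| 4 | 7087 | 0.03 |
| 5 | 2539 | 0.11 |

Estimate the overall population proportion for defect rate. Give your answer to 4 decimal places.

0.0677

Wₕ = Nₕ/N with N = 16385: 0.0996, 0.2288, 0.0841, 0.4325, 0.1550.
p̂_st = 0.0996·0.11 + 0.2288·0.08 + 0.0841·0.10 + 0.4325·0.03 + 0.1550·0.11 ≈ 0.067692... → 0.0677.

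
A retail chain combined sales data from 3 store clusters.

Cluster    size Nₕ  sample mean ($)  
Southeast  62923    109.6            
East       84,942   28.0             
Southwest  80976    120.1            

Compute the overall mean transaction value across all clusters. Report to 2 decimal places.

83.03

N = 228841; weights Wₕ = Nₕ/N = (0.2750, 0.3712, 0.3539).
x̄_st = Σ Wₕ·x̄ₕ = 0.2750·109.6 + 0.3712·28.0 + 0.3539·120.1 ≈ 83.0269...
→ 83.03.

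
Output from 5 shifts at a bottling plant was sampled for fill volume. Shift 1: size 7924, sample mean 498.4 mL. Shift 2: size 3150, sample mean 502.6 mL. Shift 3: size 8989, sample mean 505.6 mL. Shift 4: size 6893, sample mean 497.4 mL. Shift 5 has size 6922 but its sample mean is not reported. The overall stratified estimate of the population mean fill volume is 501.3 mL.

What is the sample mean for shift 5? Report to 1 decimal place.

502.3

N = 7924 + 3150 + 8989 + 6893 + 6922 = 33878.
Overall total = μ·N = 501.3·33878 = 16983041.4.
Subtract the known strata: 7924·498.4 + 3150·502.6 + 8989·505.6 + 6893·497.4 = 13505928.2.
Remaining total for shift 5: 16983041.4 − 13505928.2 = 3477113.2.
Divide by its size: 3477113.2 / 6922 = 502.328... → 502.3.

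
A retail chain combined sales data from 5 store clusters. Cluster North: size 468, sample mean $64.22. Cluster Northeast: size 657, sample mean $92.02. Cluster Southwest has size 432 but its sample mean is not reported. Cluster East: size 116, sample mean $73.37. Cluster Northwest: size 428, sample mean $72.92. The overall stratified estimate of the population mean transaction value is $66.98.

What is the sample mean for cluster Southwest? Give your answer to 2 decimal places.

N = 468 + 657 + 432 + 116 + 428 = 2101.
Overall total = μ·N = 66.98·2101 = 140724.98.
Subtract the known strata: 468·64.22 + 657·92.02 + 116·73.37 + 428·72.92 = 130232.78.
Remaining total for cluster Southwest: 140724.98 − 130232.78 = 10492.2.
Divide by its size: 10492.2 / 432 = 24.2875 → 24.29.

24.29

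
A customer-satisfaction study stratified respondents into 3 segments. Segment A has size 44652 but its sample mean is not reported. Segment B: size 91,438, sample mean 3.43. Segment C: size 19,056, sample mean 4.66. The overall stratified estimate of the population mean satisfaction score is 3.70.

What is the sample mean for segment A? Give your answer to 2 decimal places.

3.84

Σ Nₕx̄ₕ = N·μ, so 44652·x̄_A = 155146·3.70 − (91438·3.43 + 19056·4.66).
= 574040.2 − 402433.3 = 171606.9.
x̄_A = 171606.9 / 44652 = 3.8432... → 3.84.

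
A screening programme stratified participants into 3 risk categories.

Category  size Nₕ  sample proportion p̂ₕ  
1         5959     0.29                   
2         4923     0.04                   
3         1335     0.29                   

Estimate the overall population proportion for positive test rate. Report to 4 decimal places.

0.1893

Wₕ = Nₕ/N with N = 12217: 0.4878, 0.4030, 0.1093.
p̂_st = 0.4878·0.29 + 0.4030·0.04 + 0.1093·0.29 ≈ 0.189259... → 0.1893.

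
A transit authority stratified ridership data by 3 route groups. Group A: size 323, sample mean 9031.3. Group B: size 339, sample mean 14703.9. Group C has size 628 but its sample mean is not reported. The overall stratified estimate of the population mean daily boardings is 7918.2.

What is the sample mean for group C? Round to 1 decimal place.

Σ Nₕx̄ₕ = N·μ, so 628·x̄_C = 1290·7918.2 − (323·9031.3 + 339·14703.9).
= 10214478 − 7901732 = 2312746.
x̄_C = 2312746 / 628 = 3682.717... → 3682.7.

3682.7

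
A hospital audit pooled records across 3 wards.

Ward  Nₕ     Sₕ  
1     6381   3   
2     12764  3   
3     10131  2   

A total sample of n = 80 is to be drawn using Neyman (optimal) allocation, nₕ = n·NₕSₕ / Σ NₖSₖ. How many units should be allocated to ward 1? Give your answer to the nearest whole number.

1: NₕSₕ = 6381·3 = 19143
2: NₕSₕ = 12764·3 = 38292
3: NₕSₕ = 10131·2 = 20262
Σ NₕSₕ = 77697.
n_1 = 80·19143/77697 = 19.710... → 20.

20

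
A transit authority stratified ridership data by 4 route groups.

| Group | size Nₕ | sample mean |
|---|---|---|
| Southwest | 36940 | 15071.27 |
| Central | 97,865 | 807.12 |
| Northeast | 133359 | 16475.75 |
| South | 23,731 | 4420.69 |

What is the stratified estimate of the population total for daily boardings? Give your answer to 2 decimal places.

2937818451.24

Population total = Σ Nₕ·x̄ₕ (each stratum's size times its mean).
36940·15071.27 + 97865·807.12 + 133359·16475.75 + 23731·4420.69 = 556732713.8 + 78988798.8 + 2197189544.25 + 104907394.39 = 2937818451.24.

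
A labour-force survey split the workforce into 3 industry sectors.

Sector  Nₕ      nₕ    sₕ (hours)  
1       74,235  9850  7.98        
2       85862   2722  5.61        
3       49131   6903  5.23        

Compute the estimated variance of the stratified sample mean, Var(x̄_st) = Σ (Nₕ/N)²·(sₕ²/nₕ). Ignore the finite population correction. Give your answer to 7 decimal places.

0.0029795

N = 209228; Wₕ = Nₕ/N.
sector 1: (74235/209228)²·7.98²/9850 = 0.0008138556
sector 2: (85862/209228)²·5.61²/2722 = 0.0019471526
sector 3: (49131/209228)²·5.23²/6903 = 0.0002184928
Sum = 0.0029795010 → 0.0029795.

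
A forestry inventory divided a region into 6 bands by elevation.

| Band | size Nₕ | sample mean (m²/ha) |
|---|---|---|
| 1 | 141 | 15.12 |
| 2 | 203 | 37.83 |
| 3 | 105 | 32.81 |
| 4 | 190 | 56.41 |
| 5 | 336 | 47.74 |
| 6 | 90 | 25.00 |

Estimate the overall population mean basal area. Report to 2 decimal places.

x̄_st = (Σ Nₕx̄ₕ) / (Σ Nₕ) = (141·15.12 + 203·37.83 + 105·32.81 + 190·56.41 + 336·47.74 + 90·25.00) / 1065
= 42265 / 1065 = 39.6854... → 39.69.

39.69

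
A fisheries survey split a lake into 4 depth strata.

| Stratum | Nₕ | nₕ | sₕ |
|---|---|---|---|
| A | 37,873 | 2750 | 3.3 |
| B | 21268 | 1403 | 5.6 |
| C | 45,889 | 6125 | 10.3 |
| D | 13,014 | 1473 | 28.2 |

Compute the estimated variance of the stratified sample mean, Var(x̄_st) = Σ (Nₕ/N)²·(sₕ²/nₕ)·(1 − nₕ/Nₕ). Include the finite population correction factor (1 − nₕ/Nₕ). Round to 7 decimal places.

0.0091431

N = 118044. Term for each stratum: Wₕ²sₕ²/nₕ·(1−nₕ/Nₕ).
Var(x̄_st) = 0.0003780321 + 0.0006777129 + 0.0022681887 + 0.0058191812 = 0.0091431149 → 0.0091431.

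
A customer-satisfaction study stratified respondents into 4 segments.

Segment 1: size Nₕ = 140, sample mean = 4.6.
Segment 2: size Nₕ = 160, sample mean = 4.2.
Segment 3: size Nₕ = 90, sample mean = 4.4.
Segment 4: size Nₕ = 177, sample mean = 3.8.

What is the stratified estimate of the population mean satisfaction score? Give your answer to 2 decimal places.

4.21

x̄_st = (Σ Nₕx̄ₕ) / (Σ Nₕ) = (140·4.6 + 160·4.2 + 90·4.4 + 177·3.8) / 567
= 2384.6 / 567 = 4.2056... → 4.21.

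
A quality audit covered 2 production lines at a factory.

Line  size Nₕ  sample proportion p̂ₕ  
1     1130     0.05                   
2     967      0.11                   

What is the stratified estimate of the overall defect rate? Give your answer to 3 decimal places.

Wₕ = Nₕ/N with N = 2097: 0.5389, 0.4611.
p̂_st = 0.5389·0.05 + 0.4611·0.11 ≈ 0.07767... → 0.078.

0.078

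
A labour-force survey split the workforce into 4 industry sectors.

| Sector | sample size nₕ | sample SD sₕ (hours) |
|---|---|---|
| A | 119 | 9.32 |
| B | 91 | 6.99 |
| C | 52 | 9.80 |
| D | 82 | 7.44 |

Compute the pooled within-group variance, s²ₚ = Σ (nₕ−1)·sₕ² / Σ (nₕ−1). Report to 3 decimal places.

70.673

Degrees of freedom: 118 + 90 + 51 + 81 = 340.
Σ(nₕ−1)sₕ² = 118·86.8624 + 90·48.8601 + 51·96.04 + 81·55.3536 = 24028.8538.
s²ₚ = 24028.8538 / 340 = 70.67310... → 70.673.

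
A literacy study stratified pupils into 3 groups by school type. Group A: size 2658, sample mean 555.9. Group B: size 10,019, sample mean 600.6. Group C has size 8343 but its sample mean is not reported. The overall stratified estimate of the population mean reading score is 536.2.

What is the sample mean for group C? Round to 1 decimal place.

Σ Nₕx̄ₕ = N·μ, so 8343·x̄_C = 21020·536.2 − (2658·555.9 + 10019·600.6).
= 11270924 − 7494993.6 = 3775930.4.
x̄_C = 3775930.4 / 8343 = 452.587... → 452.6.

452.6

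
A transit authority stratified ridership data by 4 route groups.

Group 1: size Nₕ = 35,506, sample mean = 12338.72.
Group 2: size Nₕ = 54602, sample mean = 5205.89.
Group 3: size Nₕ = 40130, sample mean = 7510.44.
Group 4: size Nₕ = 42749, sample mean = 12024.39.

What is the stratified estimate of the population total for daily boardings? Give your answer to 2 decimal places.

Population total = Σ Nₕ·x̄ₕ (each stratum's size times its mean).
35506·12338.72 + 54602·5205.89 + 40130·7510.44 + 42749·12024.39 = 438098592.32 + 284252005.78 + 301393957.2 + 514030648.11 = 1537775203.41.

1537775203.41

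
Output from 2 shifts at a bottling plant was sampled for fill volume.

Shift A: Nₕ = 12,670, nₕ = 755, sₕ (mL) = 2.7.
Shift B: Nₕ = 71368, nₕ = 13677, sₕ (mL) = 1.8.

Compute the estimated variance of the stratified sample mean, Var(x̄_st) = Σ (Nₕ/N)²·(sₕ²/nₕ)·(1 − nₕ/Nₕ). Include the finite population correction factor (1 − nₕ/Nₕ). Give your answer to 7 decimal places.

N = 84038; Wₕ = Nₕ/N.
shift A: (12670/84038)²·2.7²/755·(1 − 755/12670) = 0.0002063953
shift B: (71368/84038)²·1.8²/13677·(1 − 13677/71368) = 0.0001381066
Sum = 0.0003445019 → 0.0003445.

0.0003445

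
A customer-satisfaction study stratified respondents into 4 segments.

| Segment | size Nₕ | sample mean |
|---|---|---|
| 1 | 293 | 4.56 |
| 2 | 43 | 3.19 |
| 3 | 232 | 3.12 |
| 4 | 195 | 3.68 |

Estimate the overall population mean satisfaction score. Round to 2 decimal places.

3.82

N = 293 + 43 + 232 + 195 = 763.
The stratified mean weights each stratum mean by its population share Nₕ/N.
Σ Nₕx̄ₕ = 293·4.56 + 43·3.19 + 232·3.12 + 195·3.68 = 1336.08 + 137.17 + 723.84 + 717.6 = 2914.69.
Divide by N: 2914.69 / 763 = 3.8200... → 3.82.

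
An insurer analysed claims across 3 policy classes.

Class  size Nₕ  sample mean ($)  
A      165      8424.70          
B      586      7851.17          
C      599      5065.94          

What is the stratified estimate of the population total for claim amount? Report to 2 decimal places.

9025359.18

A: 165·8424.70 = 1390075.5
B: 586·7851.17 = 4600785.62
C: 599·5065.94 = 3034498.06
τ̂ = Σ Nₕx̄ₕ = 9025359.18.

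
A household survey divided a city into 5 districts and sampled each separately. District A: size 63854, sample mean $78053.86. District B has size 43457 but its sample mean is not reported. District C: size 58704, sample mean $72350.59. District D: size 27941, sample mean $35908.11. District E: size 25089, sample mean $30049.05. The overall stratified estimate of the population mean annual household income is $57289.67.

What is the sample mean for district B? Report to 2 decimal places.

35908.75

Σ Nₕx̄ₕ = N·μ, so 43457·x̄_B = 219045·57289.67 − (63854·78053.86 + 58704·72350.59 + 27941·35908.11 + 25089·30049.05).
= 12549015765.15 − 10988529328.76 = 1560486436.39.
x̄_B = 1560486436.39 / 43457 = 35908.7474... → 35908.75.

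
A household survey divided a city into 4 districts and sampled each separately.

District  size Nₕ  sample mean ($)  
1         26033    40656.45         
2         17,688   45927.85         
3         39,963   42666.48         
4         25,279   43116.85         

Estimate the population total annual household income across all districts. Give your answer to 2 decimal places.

Estimate total by summing Nₕ·x̄ₕ over strata.
26033·40656.45 + 17688·45927.85 + 39963·42666.48 + 25279·43116.85 = 1058409362.85 + 812371810.8 + 1705080540.24 + 1089950851.15 = 4665812565.04.

4665812565.04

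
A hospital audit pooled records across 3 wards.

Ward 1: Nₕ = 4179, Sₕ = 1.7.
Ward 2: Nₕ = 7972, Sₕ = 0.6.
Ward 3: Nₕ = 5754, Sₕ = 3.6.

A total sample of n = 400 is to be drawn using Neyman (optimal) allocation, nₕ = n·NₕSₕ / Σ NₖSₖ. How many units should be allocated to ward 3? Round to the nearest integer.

254

Σ NₕSₕ = 4179·1.7 + 7972·0.6 + 5754·3.6 = 32601.9.
Share for 3: 20714.4/32601.9 = 0.63537.
n_3 = 400 × 0.63537 = 254.150... → 254.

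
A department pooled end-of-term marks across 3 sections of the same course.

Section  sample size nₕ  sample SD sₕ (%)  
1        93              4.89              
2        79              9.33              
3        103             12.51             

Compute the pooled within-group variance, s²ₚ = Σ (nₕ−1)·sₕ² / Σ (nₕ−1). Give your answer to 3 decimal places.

91.738

1: (93−1)·4.89² = 92·23.9121 = 2199.9132
2: (79−1)·9.33² = 78·87.0489 = 6789.8142
3: (103−1)·12.51² = 102·156.5001 = 15963.0102
Numerator = 24952.7376; denominator = Σ(nₕ−1) = 272.
s²ₚ = 24952.7376/272 = 91.73801... → 91.738.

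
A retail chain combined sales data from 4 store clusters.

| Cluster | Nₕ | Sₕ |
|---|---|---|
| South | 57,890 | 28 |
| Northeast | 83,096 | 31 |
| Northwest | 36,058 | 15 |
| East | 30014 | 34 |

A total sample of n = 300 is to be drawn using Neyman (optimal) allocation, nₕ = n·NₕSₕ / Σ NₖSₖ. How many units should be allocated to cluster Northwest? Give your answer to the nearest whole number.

South: NₕSₕ = 57890·28 = 1620920
Northeast: NₕSₕ = 83096·31 = 2575976
Northwest: NₕSₕ = 36058·15 = 540870
East: NₕSₕ = 30014·34 = 1020476
Σ NₕSₕ = 5758242.
n_Northwest = 300·540870/5758242 = 28.179... → 28.

28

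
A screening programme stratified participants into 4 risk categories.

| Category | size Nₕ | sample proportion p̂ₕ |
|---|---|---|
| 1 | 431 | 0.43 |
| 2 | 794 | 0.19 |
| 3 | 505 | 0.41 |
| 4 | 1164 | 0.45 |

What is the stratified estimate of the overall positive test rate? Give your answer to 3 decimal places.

0.369

Wₕ = Nₕ/N with N = 2894: 0.1489, 0.2744, 0.1745, 0.4022.
p̂_st = 0.1489·0.43 + 0.2744·0.19 + 0.1745·0.41 + 0.4022·0.45 ≈ 0.36871... → 0.369.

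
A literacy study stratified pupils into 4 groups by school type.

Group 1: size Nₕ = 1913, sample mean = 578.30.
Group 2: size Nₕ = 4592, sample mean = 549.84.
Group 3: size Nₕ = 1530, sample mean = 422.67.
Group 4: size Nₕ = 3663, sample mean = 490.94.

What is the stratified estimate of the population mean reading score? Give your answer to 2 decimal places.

N = 11698; weights Wₕ = Nₕ/N = (0.1635, 0.3925, 0.1308, 0.3131).
x̄_st = Σ Wₕ·x̄ₕ = 0.1635·578.30 + 0.3925·549.84 + 0.1308·422.67 + 0.3131·490.94 ≈ 519.4180...
→ 519.42.

519.42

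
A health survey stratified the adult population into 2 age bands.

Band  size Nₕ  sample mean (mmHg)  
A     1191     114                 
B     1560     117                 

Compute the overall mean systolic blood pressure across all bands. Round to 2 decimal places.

N = 1191 + 1560 = 2751.
Weight each subgroup mean by Nₕ/N and sum.
Σ Nₕx̄ₕ = 1191·114 + 1560·117 = 135774 + 182520 = 318294.
Divide by N: 318294 / 2751 = 115.7012... → 115.70.

115.70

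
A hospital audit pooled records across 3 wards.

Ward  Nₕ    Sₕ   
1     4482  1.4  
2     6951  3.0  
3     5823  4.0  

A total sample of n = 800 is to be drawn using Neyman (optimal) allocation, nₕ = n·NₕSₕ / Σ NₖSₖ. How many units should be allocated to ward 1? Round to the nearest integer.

1: NₕSₕ = 4482·1.4 = 6274.8
2: NₕSₕ = 6951·3.0 = 20853
3: NₕSₕ = 5823·4.0 = 23292
Σ NₕSₕ = 50419.8.
n_1 = 800·6274.8/50419.8 = 99.561... → 100.

100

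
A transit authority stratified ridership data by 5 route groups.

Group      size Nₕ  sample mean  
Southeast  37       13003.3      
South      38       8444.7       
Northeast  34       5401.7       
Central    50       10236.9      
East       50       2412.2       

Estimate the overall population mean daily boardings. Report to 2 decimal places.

N = 209; weights Wₕ = Nₕ/N = (0.1770, 0.1818, 0.1627, 0.2392, 0.2392).
x̄_st = Σ Wₕ·x̄ₕ = 0.1770·13003.3 + 0.1818·8444.7 + 0.1627·5401.7 + 0.2392·10236.9 + 0.2392·2412.2 ≈ 7742.2656...
→ 7742.27.

7742.27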